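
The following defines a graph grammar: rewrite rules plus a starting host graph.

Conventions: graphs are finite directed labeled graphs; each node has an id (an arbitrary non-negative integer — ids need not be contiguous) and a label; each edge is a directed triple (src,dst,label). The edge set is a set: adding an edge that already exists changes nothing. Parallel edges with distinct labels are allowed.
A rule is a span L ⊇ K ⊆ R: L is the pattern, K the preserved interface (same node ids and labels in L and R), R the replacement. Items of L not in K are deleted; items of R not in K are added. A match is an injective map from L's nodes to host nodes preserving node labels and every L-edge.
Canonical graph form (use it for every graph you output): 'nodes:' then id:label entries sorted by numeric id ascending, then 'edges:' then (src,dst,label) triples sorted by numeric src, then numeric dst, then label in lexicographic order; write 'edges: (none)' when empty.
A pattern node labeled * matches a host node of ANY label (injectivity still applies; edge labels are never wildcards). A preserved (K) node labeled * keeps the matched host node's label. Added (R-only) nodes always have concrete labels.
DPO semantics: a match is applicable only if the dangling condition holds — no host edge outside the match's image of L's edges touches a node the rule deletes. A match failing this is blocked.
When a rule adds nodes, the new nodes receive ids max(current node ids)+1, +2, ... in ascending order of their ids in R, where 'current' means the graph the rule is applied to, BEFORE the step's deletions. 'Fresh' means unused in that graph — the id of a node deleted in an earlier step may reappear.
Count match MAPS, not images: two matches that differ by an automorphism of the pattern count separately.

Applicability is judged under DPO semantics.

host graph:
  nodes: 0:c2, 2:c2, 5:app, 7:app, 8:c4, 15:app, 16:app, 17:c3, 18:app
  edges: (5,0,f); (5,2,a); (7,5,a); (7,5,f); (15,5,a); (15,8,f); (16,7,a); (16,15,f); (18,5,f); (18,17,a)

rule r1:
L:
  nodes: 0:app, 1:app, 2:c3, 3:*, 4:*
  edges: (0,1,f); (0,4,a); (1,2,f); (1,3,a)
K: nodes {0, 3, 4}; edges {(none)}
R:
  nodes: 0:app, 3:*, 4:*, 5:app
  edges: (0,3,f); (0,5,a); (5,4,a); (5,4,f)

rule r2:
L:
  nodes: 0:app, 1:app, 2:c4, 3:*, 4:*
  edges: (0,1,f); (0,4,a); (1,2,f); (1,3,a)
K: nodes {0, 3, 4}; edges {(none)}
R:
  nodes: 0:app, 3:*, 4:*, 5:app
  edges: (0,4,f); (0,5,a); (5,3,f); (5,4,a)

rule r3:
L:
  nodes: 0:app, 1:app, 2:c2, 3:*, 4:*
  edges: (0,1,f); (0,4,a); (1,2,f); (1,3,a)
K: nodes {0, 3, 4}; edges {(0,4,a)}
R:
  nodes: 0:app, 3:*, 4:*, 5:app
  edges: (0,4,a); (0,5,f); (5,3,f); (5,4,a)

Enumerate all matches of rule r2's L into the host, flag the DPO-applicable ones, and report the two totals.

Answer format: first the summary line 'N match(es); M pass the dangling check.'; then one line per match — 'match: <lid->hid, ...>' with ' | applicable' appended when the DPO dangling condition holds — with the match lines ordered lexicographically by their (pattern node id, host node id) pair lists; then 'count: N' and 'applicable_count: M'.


1 match(es); 1 pass the dangling check.
match: 0->16, 1->15, 2->8, 3->5, 4->7 | applicable
count: 1
applicable_count: 1


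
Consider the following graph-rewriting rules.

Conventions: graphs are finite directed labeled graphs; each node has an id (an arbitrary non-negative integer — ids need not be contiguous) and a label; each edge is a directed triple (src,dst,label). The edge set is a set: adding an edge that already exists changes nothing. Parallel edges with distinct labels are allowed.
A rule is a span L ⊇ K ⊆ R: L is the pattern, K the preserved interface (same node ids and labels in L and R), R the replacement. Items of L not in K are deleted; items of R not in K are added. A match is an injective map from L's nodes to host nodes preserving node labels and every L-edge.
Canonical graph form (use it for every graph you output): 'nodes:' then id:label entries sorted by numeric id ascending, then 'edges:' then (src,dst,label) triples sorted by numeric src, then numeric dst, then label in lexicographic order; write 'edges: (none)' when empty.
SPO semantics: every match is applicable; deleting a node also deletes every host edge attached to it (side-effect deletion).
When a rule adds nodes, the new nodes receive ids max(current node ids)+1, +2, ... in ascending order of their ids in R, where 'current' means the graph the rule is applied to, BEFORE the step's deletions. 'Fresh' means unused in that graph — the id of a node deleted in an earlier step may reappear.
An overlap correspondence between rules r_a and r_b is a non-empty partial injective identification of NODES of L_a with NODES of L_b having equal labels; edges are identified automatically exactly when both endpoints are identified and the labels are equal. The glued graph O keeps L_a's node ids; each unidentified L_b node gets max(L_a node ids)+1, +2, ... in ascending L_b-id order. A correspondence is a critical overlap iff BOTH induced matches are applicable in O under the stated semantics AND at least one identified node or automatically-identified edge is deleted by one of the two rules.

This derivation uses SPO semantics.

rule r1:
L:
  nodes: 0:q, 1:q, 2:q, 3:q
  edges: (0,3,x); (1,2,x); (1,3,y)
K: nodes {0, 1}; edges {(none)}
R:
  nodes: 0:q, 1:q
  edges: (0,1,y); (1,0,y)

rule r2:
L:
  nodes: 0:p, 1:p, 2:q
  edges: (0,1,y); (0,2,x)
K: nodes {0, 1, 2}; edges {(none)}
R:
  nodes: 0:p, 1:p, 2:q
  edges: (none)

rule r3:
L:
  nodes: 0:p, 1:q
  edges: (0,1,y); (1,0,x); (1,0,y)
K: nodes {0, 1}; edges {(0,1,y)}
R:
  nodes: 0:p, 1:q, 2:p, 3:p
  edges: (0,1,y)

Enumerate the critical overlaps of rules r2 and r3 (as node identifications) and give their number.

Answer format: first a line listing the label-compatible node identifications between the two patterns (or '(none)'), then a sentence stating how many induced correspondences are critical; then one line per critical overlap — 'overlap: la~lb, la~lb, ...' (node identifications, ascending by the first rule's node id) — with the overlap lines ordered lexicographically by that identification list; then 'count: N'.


label-compatible node identifications between L(r2) and L(r3): 0~0, 1~0, 2~1
0 of the induced correspondences are critical overlaps of r2 and r3.
count: 0


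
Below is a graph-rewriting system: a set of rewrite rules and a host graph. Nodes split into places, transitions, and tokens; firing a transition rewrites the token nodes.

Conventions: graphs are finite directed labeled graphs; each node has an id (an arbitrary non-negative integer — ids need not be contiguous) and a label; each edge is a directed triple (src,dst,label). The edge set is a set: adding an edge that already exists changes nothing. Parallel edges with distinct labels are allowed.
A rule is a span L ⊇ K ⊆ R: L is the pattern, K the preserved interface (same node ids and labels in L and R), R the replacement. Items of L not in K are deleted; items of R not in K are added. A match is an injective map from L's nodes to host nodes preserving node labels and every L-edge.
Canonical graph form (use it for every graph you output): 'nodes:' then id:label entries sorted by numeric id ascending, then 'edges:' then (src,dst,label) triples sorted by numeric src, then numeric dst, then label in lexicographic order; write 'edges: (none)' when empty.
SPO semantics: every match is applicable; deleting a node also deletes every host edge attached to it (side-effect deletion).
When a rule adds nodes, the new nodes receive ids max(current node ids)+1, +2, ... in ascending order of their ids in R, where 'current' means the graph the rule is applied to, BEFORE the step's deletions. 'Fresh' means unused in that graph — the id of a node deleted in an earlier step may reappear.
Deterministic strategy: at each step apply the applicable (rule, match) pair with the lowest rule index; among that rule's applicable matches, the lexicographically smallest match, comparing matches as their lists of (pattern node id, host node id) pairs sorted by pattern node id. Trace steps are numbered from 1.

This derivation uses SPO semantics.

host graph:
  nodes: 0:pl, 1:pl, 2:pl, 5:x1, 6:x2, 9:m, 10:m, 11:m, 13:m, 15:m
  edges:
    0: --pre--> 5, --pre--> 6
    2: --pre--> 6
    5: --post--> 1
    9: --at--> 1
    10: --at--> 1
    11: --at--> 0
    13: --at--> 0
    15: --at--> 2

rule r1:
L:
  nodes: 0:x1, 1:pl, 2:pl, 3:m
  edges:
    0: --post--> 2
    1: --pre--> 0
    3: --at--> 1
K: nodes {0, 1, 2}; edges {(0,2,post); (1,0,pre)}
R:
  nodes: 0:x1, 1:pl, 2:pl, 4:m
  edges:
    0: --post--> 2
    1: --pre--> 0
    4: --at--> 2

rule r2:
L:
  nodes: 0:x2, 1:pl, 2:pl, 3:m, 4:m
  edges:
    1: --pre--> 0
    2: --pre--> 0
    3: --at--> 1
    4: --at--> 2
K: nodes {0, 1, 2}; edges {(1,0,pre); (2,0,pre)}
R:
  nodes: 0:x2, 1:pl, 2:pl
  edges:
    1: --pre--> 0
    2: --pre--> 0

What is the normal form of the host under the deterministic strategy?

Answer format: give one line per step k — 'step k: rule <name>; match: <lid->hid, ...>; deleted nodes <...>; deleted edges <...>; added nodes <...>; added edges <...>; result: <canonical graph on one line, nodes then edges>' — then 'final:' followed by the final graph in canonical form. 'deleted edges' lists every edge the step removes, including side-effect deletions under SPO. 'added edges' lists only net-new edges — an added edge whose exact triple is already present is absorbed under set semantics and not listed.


step 1: rule r1; match: 0->5, 1->0, 2->1, 3->11; deleted nodes 11; deleted edges (11,0,at); added nodes 16; added edges (16,1,at); result: nodes: 0:pl, 1:pl, 2:pl, 5:x1, 6:x2, 9:m, 10:m, 13:m, 15:m, 16:m edges: (0,5,pre); (0,6,pre); (2,6,pre); (5,1,post); (9,1,at); (10,1,at); (13,0,at); (15,2,at); (16,1,at)
step 2: rule r1; match: 0->5, 1->0, 2->1, 3->13; deleted nodes 13; deleted edges (13,0,at); added nodes 17; added edges (17,1,at); result: nodes: 0:pl, 1:pl, 2:pl, 5:x1, 6:x2, 9:m, 10:m, 15:m, 16:m, 17:m edges: (0,5,pre); (0,6,pre); (2,6,pre); (5,1,post); (9,1,at); (10,1,at); (15,2,at); (16,1,at); (17,1,at)
final:
nodes: 0:pl, 1:pl, 2:pl, 5:x1, 6:x2, 9:m, 10:m, 15:m, 16:m, 17:m
edges: (0,5,pre); (0,6,pre); (2,6,pre); (5,1,post); (9,1,at); (10,1,at); (15,2,at); (16,1,at); (17,1,at)


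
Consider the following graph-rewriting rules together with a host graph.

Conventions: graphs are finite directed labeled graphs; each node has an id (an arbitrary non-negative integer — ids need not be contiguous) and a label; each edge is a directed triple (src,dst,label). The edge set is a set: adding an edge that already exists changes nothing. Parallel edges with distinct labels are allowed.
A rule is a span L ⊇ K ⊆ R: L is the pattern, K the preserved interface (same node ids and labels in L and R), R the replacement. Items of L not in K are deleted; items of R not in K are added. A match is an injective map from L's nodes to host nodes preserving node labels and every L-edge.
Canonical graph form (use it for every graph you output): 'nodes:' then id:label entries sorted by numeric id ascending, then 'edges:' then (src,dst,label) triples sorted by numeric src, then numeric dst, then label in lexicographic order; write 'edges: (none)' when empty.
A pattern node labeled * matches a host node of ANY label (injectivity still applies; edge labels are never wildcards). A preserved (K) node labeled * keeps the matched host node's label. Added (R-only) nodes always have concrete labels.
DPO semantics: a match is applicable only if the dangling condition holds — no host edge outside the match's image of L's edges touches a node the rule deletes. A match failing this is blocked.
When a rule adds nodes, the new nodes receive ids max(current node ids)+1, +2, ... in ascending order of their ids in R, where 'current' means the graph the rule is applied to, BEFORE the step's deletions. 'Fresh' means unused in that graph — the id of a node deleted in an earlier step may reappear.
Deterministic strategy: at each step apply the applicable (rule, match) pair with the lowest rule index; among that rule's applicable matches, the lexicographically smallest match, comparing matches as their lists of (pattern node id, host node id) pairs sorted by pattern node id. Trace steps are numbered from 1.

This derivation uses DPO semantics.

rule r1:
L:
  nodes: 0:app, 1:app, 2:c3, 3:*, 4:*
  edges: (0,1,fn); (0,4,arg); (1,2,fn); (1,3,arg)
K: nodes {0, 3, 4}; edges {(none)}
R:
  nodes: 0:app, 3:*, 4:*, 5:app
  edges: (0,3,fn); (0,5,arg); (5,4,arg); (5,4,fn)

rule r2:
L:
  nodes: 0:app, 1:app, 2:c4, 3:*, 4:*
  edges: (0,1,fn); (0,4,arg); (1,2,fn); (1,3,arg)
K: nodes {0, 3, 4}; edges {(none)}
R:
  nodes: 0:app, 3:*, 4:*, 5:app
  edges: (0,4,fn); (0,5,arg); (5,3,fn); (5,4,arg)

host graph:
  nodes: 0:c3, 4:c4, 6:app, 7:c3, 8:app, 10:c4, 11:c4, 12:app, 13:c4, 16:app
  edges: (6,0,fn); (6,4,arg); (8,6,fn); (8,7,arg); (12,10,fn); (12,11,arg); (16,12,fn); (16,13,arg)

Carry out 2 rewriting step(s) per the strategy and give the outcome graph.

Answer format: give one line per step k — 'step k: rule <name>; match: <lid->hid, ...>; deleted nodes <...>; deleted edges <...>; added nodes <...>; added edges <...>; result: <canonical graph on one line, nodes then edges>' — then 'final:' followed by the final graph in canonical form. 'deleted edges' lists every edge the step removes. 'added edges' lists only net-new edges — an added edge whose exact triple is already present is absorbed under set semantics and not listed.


step 1: rule r1; match: 0->8, 1->6, 2->0, 3->4, 4->7; deleted nodes 0, 6; deleted edges (6,0,fn); (6,4,arg); (8,6,fn); (8,7,arg); added nodes 17; added edges (8,4,fn); (8,17,arg); (17,7,arg); (17,7,fn); result: nodes: 4:c4, 7:c3, 8:app, 10:c4, 11:c4, 12:app, 13:c4, 16:app, 17:app edges: (8,4,fn); (8,17,arg); (12,10,fn); (12,11,arg); (16,12,fn); (16,13,arg); (17,7,arg); (17,7,fn)
step 2: rule r2; match: 0->16, 1->12, 2->10, 3->11, 4->13; deleted nodes 10, 12; deleted edges (12,10,fn); (12,11,arg); (16,12,fn); (16,13,arg); added nodes 18; added edges (16,13,fn); (16,18,arg); (18,11,fn); (18,13,arg); result: nodes: 4:c4, 7:c3, 8:app, 11:c4, 13:c4, 16:app, 17:app, 18:app edges: (8,4,fn); (8,17,arg); (16,13,fn); (16,18,arg); (17,7,arg); (17,7,fn); (18,11,fn); (18,13,arg)
final:
nodes: 4:c4, 7:c3, 8:app, 11:c4, 13:c4, 16:app, 17:app, 18:app
edges: (8,4,fn); (8,17,arg); (16,13,fn); (16,18,arg); (17,7,arg); (17,7,fn); (18,11,fn); (18,13,arg)


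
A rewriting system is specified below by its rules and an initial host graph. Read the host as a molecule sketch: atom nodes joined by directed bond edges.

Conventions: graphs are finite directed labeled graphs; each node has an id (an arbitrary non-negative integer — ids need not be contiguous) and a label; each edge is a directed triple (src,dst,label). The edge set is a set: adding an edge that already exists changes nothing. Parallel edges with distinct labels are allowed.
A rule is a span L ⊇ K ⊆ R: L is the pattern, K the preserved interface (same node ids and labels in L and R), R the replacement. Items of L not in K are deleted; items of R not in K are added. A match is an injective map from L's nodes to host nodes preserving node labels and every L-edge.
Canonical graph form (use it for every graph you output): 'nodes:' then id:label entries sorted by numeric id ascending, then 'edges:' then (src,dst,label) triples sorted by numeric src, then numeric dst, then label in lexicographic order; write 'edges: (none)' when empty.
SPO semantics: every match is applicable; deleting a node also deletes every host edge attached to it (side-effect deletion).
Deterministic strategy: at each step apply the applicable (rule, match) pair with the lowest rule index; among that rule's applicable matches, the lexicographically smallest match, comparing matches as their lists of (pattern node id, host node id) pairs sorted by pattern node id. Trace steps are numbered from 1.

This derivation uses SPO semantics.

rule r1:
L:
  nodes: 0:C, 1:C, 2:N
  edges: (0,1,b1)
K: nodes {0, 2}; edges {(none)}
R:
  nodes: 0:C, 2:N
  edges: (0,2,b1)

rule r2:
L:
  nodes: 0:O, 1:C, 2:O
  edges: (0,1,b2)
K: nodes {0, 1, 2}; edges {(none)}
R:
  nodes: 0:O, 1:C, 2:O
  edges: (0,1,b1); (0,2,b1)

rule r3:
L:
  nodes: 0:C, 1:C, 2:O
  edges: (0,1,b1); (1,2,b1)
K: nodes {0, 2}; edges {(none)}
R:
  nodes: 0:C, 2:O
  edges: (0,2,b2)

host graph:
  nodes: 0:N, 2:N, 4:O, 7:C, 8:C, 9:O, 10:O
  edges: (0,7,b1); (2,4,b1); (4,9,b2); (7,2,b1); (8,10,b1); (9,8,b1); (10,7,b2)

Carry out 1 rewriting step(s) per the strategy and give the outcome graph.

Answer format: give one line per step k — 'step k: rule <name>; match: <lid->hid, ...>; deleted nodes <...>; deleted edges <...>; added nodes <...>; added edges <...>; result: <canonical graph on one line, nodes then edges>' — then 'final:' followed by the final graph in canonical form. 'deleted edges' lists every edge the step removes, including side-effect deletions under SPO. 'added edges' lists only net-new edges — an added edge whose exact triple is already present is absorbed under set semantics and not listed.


step 1: rule r2; match: 0->10, 1->7, 2->4; deleted nodes (none); deleted edges (10,7,b2); added nodes (none); added edges (10,4,b1); (10,7,b1); result: nodes: 0:N, 2:N, 4:O, 7:C, 8:C, 9:O, 10:O edges: (0,7,b1); (2,4,b1); (4,9,b2); (7,2,b1); (8,10,b1); (9,8,b1); (10,4,b1); (10,7,b1)
final:
nodes: 0:N, 2:N, 4:O, 7:C, 8:C, 9:O, 10:O
edges: (0,7,b1); (2,4,b1); (4,9,b2); (7,2,b1); (8,10,b1); (9,8,b1); (10,4,b1); (10,7,b1)


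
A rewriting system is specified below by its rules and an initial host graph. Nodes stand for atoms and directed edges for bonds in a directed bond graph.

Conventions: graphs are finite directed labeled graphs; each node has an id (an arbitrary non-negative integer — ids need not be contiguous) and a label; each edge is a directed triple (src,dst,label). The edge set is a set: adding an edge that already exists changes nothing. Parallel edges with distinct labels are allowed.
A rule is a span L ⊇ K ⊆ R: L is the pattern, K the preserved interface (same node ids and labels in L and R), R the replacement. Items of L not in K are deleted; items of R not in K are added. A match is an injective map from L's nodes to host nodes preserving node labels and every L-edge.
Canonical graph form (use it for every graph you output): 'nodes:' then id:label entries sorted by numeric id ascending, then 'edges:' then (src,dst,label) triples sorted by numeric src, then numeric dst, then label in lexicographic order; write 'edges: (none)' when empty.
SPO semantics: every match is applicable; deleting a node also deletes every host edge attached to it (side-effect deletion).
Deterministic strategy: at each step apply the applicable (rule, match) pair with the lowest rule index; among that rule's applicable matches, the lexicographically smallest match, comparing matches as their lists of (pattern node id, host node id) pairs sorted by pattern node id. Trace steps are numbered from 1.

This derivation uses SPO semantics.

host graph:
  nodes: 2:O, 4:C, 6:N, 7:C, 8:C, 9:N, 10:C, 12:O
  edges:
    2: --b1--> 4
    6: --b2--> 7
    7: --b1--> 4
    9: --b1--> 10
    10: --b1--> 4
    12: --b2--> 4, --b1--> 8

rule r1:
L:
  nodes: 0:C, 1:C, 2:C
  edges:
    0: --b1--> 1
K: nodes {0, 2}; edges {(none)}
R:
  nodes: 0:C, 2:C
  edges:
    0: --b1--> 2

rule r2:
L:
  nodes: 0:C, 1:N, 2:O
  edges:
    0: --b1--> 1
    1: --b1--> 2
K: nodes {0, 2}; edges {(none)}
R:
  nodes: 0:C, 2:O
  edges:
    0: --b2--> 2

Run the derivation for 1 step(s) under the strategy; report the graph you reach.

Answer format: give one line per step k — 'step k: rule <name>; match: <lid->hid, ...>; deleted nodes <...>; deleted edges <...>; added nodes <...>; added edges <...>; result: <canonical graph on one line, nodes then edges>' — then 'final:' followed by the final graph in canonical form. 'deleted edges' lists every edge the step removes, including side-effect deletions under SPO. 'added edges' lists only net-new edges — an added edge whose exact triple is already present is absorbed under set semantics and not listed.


step 1: rule r1; match: 0->7, 1->4, 2->8; deleted nodes 4; deleted edges (2,4,b1); (7,4,b1); (10,4,b1); (12,4,b2); added nodes (none); added edges (7,8,b1); result: nodes: 2:O, 6:N, 7:C, 8:C, 9:N, 10:C, 12:O edges: (6,7,b2); (7,8,b1); (9,10,b1); (12,8,b1)
final:
nodes: 2:O, 6:N, 7:C, 8:C, 9:N, 10:C, 12:O
edges: (6,7,b2); (7,8,b1); (9,10,b1); (12,8,b1)


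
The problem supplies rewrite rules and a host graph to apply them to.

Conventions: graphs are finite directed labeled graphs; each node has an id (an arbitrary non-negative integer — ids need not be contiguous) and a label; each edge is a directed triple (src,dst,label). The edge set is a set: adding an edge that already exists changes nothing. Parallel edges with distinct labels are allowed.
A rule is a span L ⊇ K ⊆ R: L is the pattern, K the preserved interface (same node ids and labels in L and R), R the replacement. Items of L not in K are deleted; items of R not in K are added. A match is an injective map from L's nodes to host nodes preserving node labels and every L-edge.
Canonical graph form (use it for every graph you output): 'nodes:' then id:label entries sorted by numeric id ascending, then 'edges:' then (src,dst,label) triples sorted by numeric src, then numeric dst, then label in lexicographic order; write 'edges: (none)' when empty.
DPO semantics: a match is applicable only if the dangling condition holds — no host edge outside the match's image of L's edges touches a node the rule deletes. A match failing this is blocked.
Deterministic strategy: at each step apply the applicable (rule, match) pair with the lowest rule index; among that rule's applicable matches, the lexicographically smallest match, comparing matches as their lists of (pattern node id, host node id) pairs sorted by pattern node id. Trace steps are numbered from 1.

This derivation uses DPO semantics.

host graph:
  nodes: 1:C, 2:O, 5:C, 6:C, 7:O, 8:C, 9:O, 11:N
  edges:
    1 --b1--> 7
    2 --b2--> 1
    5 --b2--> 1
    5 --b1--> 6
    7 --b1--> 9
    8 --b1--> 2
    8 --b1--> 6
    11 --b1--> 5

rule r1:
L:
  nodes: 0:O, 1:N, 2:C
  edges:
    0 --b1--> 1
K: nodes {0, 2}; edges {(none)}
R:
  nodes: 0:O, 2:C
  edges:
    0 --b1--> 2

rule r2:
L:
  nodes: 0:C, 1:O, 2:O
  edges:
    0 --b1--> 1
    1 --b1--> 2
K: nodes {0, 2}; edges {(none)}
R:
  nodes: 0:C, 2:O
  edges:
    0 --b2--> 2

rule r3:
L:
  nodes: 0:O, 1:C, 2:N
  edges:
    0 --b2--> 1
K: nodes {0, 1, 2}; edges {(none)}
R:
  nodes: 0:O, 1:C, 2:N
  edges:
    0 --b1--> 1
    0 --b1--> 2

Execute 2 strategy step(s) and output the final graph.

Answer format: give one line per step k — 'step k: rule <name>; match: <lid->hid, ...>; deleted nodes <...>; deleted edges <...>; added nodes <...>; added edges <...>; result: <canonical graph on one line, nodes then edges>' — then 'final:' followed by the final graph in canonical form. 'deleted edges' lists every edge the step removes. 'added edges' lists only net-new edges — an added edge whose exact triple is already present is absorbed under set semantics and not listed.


step 1: rule r2; match: 0->1, 1->7, 2->9; deleted nodes 7; deleted edges (1,7,b1); (7,9,b1); added nodes (none); added edges (1,9,b2); result: nodes: 1:C, 2:O, 5:C, 6:C, 8:C, 9:O, 11:N edges: (1,9,b2); (2,1,b2); (5,1,b2); (5,6,b1); (8,2,b1); (8,6,b1); (11,5,b1)
step 2: rule r3; match: 0->2, 1->1, 2->11; deleted nodes (none); deleted edges (2,1,b2); added nodes (none); added edges (2,1,b1); (2,11,b1); result: nodes: 1:C, 2:O, 5:C, 6:C, 8:C, 9:O, 11:N edges: (1,9,b2); (2,1,b1); (2,11,b1); (5,1,b2); (5,6,b1); (8,2,b1); (8,6,b1); (11,5,b1)
final:
nodes: 1:C, 2:O, 5:C, 6:C, 8:C, 9:O, 11:N
edges: (1,9,b2); (2,1,b1); (2,11,b1); (5,1,b2); (5,6,b1); (8,2,b1); (8,6,b1); (11,5,b1)


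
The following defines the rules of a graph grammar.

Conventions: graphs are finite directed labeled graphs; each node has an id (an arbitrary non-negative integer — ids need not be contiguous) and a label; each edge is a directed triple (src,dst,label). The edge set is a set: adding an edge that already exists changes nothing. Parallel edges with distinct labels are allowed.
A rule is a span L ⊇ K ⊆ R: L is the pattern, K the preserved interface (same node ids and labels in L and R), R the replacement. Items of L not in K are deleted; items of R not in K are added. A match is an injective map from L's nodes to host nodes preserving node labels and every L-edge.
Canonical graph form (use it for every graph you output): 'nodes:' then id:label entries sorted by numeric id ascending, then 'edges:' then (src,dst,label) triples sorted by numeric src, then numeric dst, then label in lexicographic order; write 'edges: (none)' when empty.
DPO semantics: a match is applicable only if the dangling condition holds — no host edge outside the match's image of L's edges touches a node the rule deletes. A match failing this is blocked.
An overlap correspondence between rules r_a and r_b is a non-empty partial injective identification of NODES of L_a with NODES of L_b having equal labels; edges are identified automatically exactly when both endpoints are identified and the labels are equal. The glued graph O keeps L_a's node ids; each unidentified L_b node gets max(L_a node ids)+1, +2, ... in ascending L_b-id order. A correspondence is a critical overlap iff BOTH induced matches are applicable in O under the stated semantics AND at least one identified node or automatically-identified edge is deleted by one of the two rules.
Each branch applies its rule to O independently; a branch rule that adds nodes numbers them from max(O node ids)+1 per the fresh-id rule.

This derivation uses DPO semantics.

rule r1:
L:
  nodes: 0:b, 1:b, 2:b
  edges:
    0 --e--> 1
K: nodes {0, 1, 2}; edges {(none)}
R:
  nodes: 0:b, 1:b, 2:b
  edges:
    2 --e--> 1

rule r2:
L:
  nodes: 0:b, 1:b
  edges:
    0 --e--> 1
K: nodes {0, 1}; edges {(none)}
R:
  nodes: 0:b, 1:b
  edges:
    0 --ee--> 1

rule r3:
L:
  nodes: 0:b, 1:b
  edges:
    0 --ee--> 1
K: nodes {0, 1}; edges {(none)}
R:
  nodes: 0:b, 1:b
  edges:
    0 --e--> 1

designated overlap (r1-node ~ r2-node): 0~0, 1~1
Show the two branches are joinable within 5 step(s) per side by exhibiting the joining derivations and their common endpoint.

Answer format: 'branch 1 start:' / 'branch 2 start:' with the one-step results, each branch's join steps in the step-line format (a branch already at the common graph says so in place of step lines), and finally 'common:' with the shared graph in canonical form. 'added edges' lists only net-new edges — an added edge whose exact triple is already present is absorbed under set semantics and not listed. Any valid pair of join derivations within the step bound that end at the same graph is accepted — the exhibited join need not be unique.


branch 1 start:
nodes: 0:b, 1:b, 2:b
edges: (2,1,e)
branch 2 start:
nodes: 0:b, 1:b, 2:b
edges: (0,1,ee)
branch 1 step 1: rule r1; match: 0->2, 1->1, 2->0; deleted nodes (none); deleted edges (2,1,e); added nodes (none); added edges (0,1,e); result: nodes: 0:b, 1:b, 2:b edges: (0,1,e)
branch 2 step 1: rule r3; match: 0->0, 1->1; deleted nodes (none); deleted edges (0,1,ee); added nodes (none); added edges (0,1,e); result: nodes: 0:b, 1:b, 2:b edges: (0,1,e)
common:
nodes: 0:b, 1:b, 2:b
edges: (0,1,e)


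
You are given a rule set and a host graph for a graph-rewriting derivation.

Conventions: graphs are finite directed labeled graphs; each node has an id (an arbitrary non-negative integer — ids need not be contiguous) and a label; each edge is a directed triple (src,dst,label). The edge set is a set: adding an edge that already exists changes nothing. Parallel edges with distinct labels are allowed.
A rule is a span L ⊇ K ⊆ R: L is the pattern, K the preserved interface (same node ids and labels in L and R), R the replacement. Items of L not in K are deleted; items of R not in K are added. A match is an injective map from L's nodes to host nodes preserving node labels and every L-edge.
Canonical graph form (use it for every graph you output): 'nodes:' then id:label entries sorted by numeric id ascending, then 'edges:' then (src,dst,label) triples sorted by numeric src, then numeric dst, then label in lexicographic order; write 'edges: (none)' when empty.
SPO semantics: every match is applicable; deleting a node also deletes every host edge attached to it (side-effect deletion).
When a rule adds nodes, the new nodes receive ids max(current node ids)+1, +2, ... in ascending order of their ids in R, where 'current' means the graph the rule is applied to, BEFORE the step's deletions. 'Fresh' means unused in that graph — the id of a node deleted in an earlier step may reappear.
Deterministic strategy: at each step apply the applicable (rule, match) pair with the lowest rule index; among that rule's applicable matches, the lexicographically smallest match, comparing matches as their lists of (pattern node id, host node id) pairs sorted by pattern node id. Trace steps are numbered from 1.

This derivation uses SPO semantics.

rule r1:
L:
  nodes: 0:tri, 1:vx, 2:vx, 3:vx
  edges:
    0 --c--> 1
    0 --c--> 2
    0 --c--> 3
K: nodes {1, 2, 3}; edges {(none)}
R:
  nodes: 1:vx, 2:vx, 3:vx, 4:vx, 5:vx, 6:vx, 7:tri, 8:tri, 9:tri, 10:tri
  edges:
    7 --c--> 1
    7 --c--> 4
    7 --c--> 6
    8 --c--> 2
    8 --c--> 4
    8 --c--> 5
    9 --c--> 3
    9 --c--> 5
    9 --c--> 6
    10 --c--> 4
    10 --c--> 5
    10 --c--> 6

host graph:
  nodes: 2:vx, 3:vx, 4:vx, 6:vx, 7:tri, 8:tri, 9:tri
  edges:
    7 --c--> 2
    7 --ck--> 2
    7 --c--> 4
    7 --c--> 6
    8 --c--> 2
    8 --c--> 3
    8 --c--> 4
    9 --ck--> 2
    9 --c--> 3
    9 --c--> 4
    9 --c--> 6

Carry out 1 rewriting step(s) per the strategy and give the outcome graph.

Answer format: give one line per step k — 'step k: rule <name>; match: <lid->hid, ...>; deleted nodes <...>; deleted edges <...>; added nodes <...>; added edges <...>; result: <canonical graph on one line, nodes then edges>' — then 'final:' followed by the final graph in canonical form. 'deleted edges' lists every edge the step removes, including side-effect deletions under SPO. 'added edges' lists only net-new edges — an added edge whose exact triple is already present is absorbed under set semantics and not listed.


step 1: rule r1; match: 0->7, 1->2, 2->4, 3->6; deleted nodes 7; deleted edges (7,2,c); (7,2,ck); (7,4,c); (7,6,c); added nodes 10, 11, 12, 13, 14, 15, 16; added edges (13,2,c); (13,10,c); (13,12,c); (14,4,c); (14,10,c); (14,11,c); (15,6,c); (15,11,c); (15,12,c); (16,10,c); (16,11,c); (16,12,c); result: nodes: 2:vx, 3:vx, 4:vx, 6:vx, 8:tri, 9:tri, 10:vx, 11:vx, 12:vx, 13:tri, 14:tri, 15:tri, 16:tri edges: (8,2,c); (8,3,c); (8,4,c); (9,2,ck); (9,3,c); (9,4,c); (9,6,c); (13,2,c); (13,10,c); (13,12,c); (14,4,c); (14,10,c); (14,11,c); (15,6,c); (15,11,c); (15,12,c); (16,10,c); (16,11,c); (16,12,c)
final:
nodes: 2:vx, 3:vx, 4:vx, 6:vx, 8:tri, 9:tri, 10:vx, 11:vx, 12:vx, 13:tri, 14:tri, 15:tri, 16:tri
edges: (8,2,c); (8,3,c); (8,4,c); (9,2,ck); (9,3,c); (9,4,c); (9,6,c); (13,2,c); (13,10,c); (13,12,c); (14,4,c); (14,10,c); (14,11,c); (15,6,c); (15,11,c); (15,12,c); (16,10,c); (16,11,c); (16,12,c)


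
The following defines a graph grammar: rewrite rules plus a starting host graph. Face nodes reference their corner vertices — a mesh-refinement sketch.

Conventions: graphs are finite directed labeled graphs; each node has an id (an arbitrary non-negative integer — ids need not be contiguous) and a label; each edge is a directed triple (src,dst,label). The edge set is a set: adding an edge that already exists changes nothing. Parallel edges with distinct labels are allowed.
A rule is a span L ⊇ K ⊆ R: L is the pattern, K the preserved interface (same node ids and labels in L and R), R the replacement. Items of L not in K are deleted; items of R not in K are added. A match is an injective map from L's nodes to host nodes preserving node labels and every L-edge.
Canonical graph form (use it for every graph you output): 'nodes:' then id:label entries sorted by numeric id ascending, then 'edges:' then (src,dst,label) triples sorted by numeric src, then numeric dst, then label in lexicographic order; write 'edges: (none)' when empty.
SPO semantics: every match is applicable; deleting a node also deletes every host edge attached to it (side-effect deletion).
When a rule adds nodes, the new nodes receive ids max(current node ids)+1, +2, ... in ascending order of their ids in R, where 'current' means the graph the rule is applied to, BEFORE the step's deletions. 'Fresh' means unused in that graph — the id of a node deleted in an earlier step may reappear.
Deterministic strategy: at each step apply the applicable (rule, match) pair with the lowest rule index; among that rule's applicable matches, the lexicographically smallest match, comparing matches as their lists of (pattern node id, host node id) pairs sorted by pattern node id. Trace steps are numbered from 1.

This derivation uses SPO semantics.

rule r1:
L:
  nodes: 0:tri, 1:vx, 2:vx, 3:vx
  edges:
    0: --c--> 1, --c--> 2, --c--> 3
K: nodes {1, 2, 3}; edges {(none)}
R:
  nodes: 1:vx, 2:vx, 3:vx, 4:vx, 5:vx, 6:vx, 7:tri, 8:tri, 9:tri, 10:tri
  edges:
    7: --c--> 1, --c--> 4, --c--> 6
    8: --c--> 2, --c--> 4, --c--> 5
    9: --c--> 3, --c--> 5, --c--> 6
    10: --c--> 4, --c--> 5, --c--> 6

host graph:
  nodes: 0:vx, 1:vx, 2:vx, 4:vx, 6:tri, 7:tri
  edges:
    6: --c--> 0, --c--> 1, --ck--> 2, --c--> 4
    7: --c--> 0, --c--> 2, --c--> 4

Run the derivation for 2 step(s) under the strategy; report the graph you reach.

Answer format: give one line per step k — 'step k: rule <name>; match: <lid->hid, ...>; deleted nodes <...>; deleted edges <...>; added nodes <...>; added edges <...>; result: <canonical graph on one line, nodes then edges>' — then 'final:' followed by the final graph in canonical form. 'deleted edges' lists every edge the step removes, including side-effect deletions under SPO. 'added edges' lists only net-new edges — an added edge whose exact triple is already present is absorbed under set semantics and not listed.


step 1: rule r1; match: 0->6, 1->0, 2->1, 3->4; deleted nodes 6; deleted edges (6,0,c); (6,1,c); (6,2,ck); (6,4,c); added nodes 8, 9, 10, 11, 12, 13, 14; added edges (11,0,c); (11,8,c); (11,10,c); (12,1,c); (12,8,c); (12,9,c); (13,4,c); (13,9,c); (13,10,c); (14,8,c); (14,9,c); (14,10,c); result: nodes: 0:vx, 1:vx, 2:vx, 4:vx, 7:tri, 8:vx, 9:vx, 10:vx, 11:tri, 12:tri, 13:tri, 14:tri edges: (7,0,c); (7,2,c); (7,4,c); (11,0,c); (11,8,c); (11,10,c); (12,1,c); (12,8,c); (12,9,c); (13,4,c); (13,9,c); (13,10,c); (14,8,c); (14,9,c); (14,10,c)
step 2: rule r1; match: 0->7, 1->0, 2->2, 3->4; deleted nodes 7; deleted edges (7,0,c); (7,2,c); (7,4,c); added nodes 15, 16, 17, 18, 19, 20, 21; added edges (18,0,c); (18,15,c); (18,17,c); (19,2,c); (19,15,c); (19,16,c); (20,4,c); (20,16,c); (20,17,c); (21,15,c); (21,16,c); (21,17,c); result: nodes: 0:vx, 1:vx, 2:vx, 4:vx, 8:vx, 9:vx, 10:vx, 11:tri, 12:tri, 13:tri, 14:tri, 15:vx, 16:vx, 17:vx, 18:tri, 19:tri, 20:tri, 21:tri edges: (11,0,c); (11,8,c); (11,10,c); (12,1,c); (12,8,c); (12,9,c); (13,4,c); (13,9,c); (13,10,c); (14,8,c); (14,9,c); (14,10,c); (18,0,c); (18,15,c); (18,17,c); (19,2,c); (19,15,c); (19,16,c); (20,4,c); (20,16,c); (20,17,c); (21,15,c); (21,16,c); (21,17,c)
final:
nodes: 0:vx, 1:vx, 2:vx, 4:vx, 8:vx, 9:vx, 10:vx, 11:tri, 12:tri, 13:tri, 14:tri, 15:vx, 16:vx, 17:vx, 18:tri, 19:tri, 20:tri, 21:tri
edges: (11,0,c); (11,8,c); (11,10,c); (12,1,c); (12,8,c); (12,9,c); (13,4,c); (13,9,c); (13,10,c); (14,8,c); (14,9,c); (14,10,c); (18,0,c); (18,15,c); (18,17,c); (19,2,c); (19,15,c); (19,16,c); (20,4,c); (20,16,c); (20,17,c); (21,15,c); (21,16,c); (21,17,c)


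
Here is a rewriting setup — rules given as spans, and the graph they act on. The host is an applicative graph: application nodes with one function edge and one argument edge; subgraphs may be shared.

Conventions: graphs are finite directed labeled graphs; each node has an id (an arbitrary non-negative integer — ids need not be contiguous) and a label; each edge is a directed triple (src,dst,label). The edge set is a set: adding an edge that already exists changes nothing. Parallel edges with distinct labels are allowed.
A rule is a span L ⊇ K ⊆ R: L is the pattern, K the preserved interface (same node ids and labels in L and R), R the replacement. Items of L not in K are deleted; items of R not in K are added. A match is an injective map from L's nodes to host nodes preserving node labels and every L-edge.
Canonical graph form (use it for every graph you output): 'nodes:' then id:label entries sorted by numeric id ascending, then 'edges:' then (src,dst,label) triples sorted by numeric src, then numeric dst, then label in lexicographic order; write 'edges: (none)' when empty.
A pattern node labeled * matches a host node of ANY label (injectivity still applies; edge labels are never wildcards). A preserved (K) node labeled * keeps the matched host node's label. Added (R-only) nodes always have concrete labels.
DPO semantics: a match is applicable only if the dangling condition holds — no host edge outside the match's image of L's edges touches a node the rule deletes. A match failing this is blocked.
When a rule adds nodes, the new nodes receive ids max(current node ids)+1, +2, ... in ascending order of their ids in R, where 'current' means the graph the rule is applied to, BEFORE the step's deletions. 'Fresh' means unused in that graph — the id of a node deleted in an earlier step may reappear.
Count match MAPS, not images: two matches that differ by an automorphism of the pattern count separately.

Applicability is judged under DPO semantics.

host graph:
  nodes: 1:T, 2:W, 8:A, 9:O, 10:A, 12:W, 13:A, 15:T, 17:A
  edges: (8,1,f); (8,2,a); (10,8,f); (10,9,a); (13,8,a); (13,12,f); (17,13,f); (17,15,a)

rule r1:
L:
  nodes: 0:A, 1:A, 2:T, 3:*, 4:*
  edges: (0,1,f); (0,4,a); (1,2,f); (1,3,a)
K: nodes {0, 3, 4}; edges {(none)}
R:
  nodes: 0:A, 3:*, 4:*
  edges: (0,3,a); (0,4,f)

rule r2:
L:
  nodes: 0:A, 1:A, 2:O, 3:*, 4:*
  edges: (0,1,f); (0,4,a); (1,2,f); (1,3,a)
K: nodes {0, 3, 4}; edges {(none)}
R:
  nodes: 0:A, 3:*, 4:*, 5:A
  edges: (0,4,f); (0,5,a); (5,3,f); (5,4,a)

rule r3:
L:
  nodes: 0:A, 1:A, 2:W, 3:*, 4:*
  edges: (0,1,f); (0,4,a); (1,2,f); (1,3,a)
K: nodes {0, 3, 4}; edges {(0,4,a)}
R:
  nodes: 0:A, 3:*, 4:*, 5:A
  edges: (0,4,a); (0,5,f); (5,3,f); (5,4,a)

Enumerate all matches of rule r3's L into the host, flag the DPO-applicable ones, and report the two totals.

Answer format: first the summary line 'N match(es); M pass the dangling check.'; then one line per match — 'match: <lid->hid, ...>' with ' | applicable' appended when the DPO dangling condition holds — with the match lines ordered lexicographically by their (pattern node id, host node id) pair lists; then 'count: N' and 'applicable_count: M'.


1 match(es); 1 pass the dangling check.
match: 0->17, 1->13, 2->12, 3->8, 4->15 | applicable
count: 1
applicable_count: 1


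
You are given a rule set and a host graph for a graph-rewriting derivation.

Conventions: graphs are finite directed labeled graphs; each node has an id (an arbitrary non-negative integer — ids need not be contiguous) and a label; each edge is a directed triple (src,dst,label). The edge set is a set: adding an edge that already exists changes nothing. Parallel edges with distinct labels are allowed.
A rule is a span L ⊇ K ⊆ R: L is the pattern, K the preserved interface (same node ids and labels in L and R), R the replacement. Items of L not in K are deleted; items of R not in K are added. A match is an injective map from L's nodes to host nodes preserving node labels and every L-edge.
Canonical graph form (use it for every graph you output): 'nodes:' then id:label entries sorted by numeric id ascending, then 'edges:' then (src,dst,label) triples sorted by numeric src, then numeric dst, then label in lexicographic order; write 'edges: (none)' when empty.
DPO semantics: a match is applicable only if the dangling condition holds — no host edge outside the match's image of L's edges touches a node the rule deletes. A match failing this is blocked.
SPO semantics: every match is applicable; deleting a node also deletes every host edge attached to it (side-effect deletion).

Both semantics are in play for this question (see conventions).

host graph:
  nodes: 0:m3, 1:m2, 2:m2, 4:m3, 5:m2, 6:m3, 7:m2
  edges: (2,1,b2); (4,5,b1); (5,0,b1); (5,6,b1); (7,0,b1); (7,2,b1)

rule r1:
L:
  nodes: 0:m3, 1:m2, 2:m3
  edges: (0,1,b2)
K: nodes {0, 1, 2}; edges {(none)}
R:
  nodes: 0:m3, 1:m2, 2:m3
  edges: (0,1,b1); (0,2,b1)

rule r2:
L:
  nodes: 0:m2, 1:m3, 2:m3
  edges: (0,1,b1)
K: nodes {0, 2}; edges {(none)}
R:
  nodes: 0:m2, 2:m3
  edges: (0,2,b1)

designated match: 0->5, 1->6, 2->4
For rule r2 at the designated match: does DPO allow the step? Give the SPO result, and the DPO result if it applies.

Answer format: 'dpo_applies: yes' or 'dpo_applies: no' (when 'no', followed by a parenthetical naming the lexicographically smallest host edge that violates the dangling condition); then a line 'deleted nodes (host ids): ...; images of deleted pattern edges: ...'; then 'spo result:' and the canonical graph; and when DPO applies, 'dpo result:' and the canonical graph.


dpo_applies: yes
deleted nodes (host ids): 6; images of deleted pattern edges: (5,6,b1)
spo result:
nodes: 0:m3, 1:m2, 2:m2, 4:m3, 5:m2, 7:m2
edges: (2,1,b2); (4,5,b1); (5,0,b1); (5,4,b1); (7,0,b1); (7,2,b1)
dpo result:
nodes: 0:m3, 1:m2, 2:m2, 4:m3, 5:m2, 7:m2
edges: (2,1,b2); (4,5,b1); (5,0,b1); (5,4,b1); (7,0,b1); (7,2,b1)
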